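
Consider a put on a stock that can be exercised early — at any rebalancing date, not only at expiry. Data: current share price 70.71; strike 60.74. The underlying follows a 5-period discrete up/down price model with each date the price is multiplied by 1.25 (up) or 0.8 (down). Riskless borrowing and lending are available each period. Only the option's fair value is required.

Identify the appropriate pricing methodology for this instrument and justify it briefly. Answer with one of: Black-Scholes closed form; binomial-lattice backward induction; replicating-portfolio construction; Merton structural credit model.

Key observation: with exercise allowed before expiry on a discrete up/down model (5 steps from spot 70.71), the strike-60.74 put's value must be rolled back through the tree testing early exercise at each node.

framework: binomial-lattice backward induction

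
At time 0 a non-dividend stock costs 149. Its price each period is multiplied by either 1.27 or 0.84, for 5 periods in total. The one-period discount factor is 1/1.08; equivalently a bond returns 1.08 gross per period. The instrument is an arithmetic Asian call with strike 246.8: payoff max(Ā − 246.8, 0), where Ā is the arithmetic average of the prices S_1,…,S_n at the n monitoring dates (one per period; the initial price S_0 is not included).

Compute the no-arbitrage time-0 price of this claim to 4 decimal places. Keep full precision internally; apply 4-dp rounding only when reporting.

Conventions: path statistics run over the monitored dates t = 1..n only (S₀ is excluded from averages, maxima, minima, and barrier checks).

price = 4.5382

Set p* = 0.5581 (from d < R < u); the path-dependent value is the discounted p*-expectation over all price paths.
Enumerate all 2^5 = 32 price paths (U = up ×1.27, D = down ×0.84); each path with k up-moves has probability p*^k·(1−p*)^(5−k).
DDDDD: Ā=91.0207, payoff=0.0000, prob=0.016843
UDDDD: Ā=137.6147, payoff=0.0000, prob=0.021276
DUDDD: Ā=124.8007, payoff=0.0000, prob=0.021276
UUDDD: Ā=188.6868, payoff=0.0000, prob=0.026875
DDUDD: Ā=114.0369, payoff=0.0000, prob=0.021276
UDUDD: Ā=172.4130, payoff=0.0000, prob=0.026875
DUUDD: Ā=159.5990, payoff=0.0000, prob=0.026875
UUUDD: Ā=241.2985, payoff=0.0000, prob=0.033947
DDDUD: Ā=104.9954, payoff=0.0000, prob=0.021276
UDDUD: Ā=158.7430, payoff=0.0000, prob=0.026875
DUDUD: Ā=145.9290, payoff=0.0000, prob=0.026875
UUDUD: Ā=220.6308, payoff=0.0000, prob=0.033947
DDUUD: Ā=135.1652, payoff=0.0000, prob=0.026875
UDUUD: Ā=204.3570, payoff=0.0000, prob=0.033947
DUUUD: Ā=191.5430, payoff=0.0000, prob=0.033947
UUUUD: Ā=289.5947, payoff=42.7947, prob=0.042880
DDDDU: Ā=97.4005, payoff=0.0000, prob=0.021276
UDDDU: Ā=147.2602, payoff=0.0000, prob=0.026875
DUDDU: Ā=134.4462, payoff=0.0000, prob=0.026875
UUDDU: Ā=203.2699, payoff=0.0000, prob=0.033947
DDUDU: Ā=123.6825, payoff=0.0000, prob=0.026875
UDUDU: Ā=186.9961, payoff=0.0000, prob=0.033947
DUUDU: Ā=174.1821, payoff=0.0000, prob=0.033947
UUUDU: Ā=263.3468, payoff=16.5468, prob=0.042880
DDDUU: Ā=114.6409, payoff=0.0000, prob=0.026875
UDDUU: Ā=173.3261, payoff=0.0000, prob=0.033947
DUDUU: Ā=160.5121, payoff=0.0000, prob=0.033947
UUDUU: Ā=242.6791, payoff=0.0000, prob=0.042880
DDUUU: Ā=149.7484, payoff=0.0000, prob=0.033947
UDUUU: Ā=226.4053, payoff=0.0000, prob=0.042880
DUUUU: Ā=213.5913, payoff=0.0000, prob=0.042880
UUUUU: Ā=322.9297, payoff=76.1297, prob=0.054164
Price = Σ prob·payoff / R^5 = 6.668091 / 1.469328 = 4.5382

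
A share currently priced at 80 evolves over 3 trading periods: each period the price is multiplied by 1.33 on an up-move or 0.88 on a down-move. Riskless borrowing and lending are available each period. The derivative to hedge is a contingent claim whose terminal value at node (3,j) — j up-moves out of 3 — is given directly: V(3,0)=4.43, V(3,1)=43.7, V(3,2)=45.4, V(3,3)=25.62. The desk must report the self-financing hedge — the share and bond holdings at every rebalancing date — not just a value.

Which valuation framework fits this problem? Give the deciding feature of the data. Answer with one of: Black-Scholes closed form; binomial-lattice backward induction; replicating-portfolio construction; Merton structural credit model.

framework: replicating-portfolio construction

Key observation: the mandate to exhibit the hedge at every date and state singles out the replicating-portfolio construction on the 3-period tree with factors 1.33 and 0.88 from 80.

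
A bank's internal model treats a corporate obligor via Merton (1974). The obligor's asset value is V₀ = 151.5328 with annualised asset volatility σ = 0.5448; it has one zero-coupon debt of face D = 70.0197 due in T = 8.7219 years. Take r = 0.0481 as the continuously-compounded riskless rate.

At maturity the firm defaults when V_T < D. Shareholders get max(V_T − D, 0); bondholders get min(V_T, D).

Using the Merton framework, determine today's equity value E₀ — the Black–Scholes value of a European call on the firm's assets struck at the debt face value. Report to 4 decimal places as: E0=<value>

Work the structural quantities from V₀ = 151.5328 against face 70.0197:
d₁ = [ln(V₀/D) + (r + σ²/2)T] / (σ√T)
   = [ln(151.5328/70.0197) + (0.0481 + 0.5·0.5448²)·8.7219] / (0.5448·√8.7219)
   = [0.772025 + 1.713884] / 1.608950 = 1.545050
d₂ = d₁ − σ√T = 1.545050 − 1.608950 = -0.063900
N(d₁) = 0.938833,  N(d₂) = 0.474525,  e^(−rT) = 0.657360
E₀ = V₀·N(d₁) − D·e^(−rT)·N(d₂)
   = 151.5328·0.938833 − 70.0197·0.657360·0.474525 = 120.422481

E0=120.4225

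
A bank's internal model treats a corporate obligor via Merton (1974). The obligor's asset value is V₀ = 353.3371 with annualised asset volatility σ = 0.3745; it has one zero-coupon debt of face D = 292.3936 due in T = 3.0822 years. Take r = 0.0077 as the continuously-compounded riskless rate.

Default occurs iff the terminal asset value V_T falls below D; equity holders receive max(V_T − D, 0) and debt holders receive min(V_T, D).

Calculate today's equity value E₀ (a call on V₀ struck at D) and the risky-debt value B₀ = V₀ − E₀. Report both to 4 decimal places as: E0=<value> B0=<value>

Work the structural quantities from V₀ = 353.3371 against face 292.3936:
d₁ = [ln(V₀/D) + (r + σ²/2)T] / (σ√T)
   = [ln(353.3371/292.3936) + (0.0077 + 0.5·0.3745²)·3.0822] / (0.3745·√3.0822)
   = [0.189322 + 0.239873] / 0.657480 = 0.652787
d₂ = d₁ − σ√T = 0.652787 − 0.657480 = -0.004692
N(d₁) = 0.743053,  N(d₂) = 0.498128,  e^(−rT) = 0.976546
E₀ = V₀·N(d₁) − D·e^(−rT)·N(d₂)
   = 353.3371·0.743053 − 292.3936·0.976546·0.498128 = 120.314827
B₀ = V₀ − E₀ = 353.3371 − 120.314827 = 233.022273

E0=120.3148 B0=233.0223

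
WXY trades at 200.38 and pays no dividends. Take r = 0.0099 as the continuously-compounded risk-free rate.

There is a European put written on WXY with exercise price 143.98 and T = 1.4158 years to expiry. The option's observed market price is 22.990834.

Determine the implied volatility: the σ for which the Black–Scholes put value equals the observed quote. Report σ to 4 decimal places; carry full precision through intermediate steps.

sigma = 0.5894

At σ = 0.5894 the Black–Scholes value reproduces the quote:
σ√T = 0.5894·√1.4158 = 0.701312
d₁ = (ln(S/K) + (r+σ²/2)T) / (σ√T) = (ln(200.38/143.98) + (0.0099+0.5894²/2)·1.4158) / 0.701312 = (0.330541 + 0.259935) / 0.701312 = 0.841960
d₂ = d₁ − σ√T = 0.841960 − 0.701312 = 0.140649
e^{−rT} = 0.986081
N(−d₁) = 0.199905,  N(−d₂) = 0.444074
V = K·e^{−rT}·N(−d₂) − S·N(−d₁) = 63.047814 − 40.056980 = 22.990834 (the observed quote) — the price is monotone increasing in volatility, hence this σ is the only solution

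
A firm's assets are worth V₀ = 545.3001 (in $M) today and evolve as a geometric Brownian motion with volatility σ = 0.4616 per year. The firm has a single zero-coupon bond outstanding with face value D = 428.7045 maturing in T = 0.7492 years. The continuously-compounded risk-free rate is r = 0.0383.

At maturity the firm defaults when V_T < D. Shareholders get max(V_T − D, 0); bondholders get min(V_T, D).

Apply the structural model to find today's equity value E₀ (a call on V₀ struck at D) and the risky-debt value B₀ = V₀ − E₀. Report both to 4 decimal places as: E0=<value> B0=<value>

E0=156.8375 B0=388.4626

Work the structural quantities from V₀ = 545.3001 against face 428.7045:
d₁ = [ln(V₀/D) + (r + σ²/2)T] / (σ√T)
   = [ln(545.3001/428.7045) + (0.0383 + 0.5·0.4616²)·0.7492] / (0.4616·√0.7492)
   = [0.240568 + 0.108512] / 0.399544 = 0.873697
d₂ = d₁ − σ√T = 0.873697 − 0.399544 = 0.474153
N(d₁) = 0.808858,  N(d₂) = 0.682305,  e^(−rT) = 0.971713
E₀ = V₀·N(d₁) − D·e^(−rT)·N(d₂)
   = 545.3001·0.808858 − 428.7045·0.971713·0.682305 = 156.837528
B₀ = V₀ − E₀ = 545.3001 − 156.837528 = 388.462572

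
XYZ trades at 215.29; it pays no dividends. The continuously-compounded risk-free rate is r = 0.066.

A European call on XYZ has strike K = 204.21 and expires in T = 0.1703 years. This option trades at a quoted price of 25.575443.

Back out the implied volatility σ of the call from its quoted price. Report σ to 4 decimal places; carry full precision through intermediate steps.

sigma = 0.5287

At σ = 0.5287 the Black–Scholes value reproduces the quote:
σ√T = 0.5287·√0.1703 = 0.218181
d₁ = (ln(S/K) + (r+σ²/2)T) / (σ√T) = (ln(215.29/204.21) + (0.066+0.5287²/2)·0.1703) / 0.218181 = (0.052837 + 0.035041) / 0.218181 = 0.402777
d₂ = d₁ − σ√T = 0.402777 − 0.218181 = 0.184597
e^{−rT} = 0.988823
N(d₁) = 0.656444,  N(d₂) = 0.573227
V = S·N(d₁) − K·e^{−rT}·N(d₂) = 141.325832 − 115.750389 = 25.575443 (the observed quote) — the price is monotone increasing in volatility, hence this σ is the only solution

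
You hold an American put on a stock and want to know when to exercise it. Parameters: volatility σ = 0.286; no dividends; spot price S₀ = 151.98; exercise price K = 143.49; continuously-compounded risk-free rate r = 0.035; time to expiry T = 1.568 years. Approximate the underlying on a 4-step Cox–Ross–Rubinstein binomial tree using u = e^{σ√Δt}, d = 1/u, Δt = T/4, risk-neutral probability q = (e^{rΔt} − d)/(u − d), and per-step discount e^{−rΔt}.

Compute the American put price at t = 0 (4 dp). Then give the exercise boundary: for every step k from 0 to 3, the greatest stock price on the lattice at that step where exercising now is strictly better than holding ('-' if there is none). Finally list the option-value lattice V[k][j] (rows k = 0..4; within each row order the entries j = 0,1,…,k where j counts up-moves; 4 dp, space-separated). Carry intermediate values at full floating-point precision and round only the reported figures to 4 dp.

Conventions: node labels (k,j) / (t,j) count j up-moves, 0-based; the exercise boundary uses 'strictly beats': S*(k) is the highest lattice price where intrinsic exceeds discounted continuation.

price = 13.8108
boundary = - - 106.2315 88.8150
tree:
13.8108
23.1311 4.6400
37.2585 9.2915 0.0000
54.6750 18.6061 0.0000 0.0000
69.2360 37.2585 0.0000 0.0000 0.0000

Δt=0.39200  u=1.19610  d=0.83605  q=0.49372  discount=0.98637
step 4 (expiry): payoffs max(K−S,0) = 69.2360 37.2585 0.0000 0.0000 0.0000
step 3: (k=3,j=0): S=88.8150, K−S=54.6750, hold=52.7197 ⇒ V=54.6750 exercise | (k=3,j=1): S=127.0632, K−S=16.4268, hold=18.6061 ⇒ V=18.6061 continue | (k=3,j=2): S=181.7829, K−S=0.0000, hold=0.0000 ⇒ V=0.0000 continue | (k=3,j=3): S=260.0677, K−S=0.0000, hold=0.0000 ⇒ V=0.0000 continue  boundary S*=88.8150
step 2: (k=2,j=0): S=106.2315, K−S=37.2585, hold=36.3646 ⇒ V=37.2585 exercise | (k=2,j=1): S=151.9800, K−S=0.0000, hold=9.2915 ⇒ V=9.2915 continue | (k=2,j=2): S=217.4301, K−S=0.0000, hold=0.0000 ⇒ V=0.0000 continue  boundary S*=106.2315
step 1: (k=1,j=0): S=127.0632, K−S=16.4268, hold=23.1311 ⇒ V=23.1311 continue | (k=1,j=1): S=181.7829, K−S=0.0000, hold=4.6400 ⇒ V=4.6400 continue  boundary S*=-
step 0: (k=0,j=0): S=151.9800, K−S=0.0000, hold=13.8108 ⇒ V=13.8108 continue  boundary S*=-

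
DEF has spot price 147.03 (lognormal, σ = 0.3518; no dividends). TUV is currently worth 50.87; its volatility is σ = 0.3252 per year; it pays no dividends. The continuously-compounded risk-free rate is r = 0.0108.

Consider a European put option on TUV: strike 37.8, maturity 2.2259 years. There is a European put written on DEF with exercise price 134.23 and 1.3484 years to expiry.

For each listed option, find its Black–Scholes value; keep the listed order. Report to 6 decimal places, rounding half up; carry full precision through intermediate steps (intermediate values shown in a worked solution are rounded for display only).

[TUV put K=37.8]
σ√T = 0.3252·√2.2259 = 0.485181
d₁ = (ln(S/K) + (r+σ²/2)T) / (σ√T) = (ln(50.87/37.8) + (0.0108+0.3252²/2)·2.2259) / 0.485181 = (0.296964 + 0.141740) / 0.485181 = 0.904208
d₂ = d₁ − σ√T = 0.904208 − 0.485181 = 0.419027
e^{−rT} = 0.976247
N(−d₁) = 0.182943,  N(−d₂) = 0.337598
price = K·e^{−rT}·N(−d₂) − S·N(−d₁) = 12.458089 − 9.306290 = 3.151800
[DEF put K=134.23]
σ√T = 0.3518·√1.3484 = 0.408512
d₁ = (ln(S/K) + (r+σ²/2)T) / (σ√T) = (ln(147.03/134.23) + (0.0108+0.3518²/2)·1.3484) / 0.408512 = (0.091082 + 0.098004) / 0.408512 = 0.462864
d₂ = d₁ − σ√T = 0.462864 − 0.408512 = 0.054352
e^{−rT} = 0.985543
N(−d₁) = 0.321731,  N(−d₂) = 0.478327
price = K·e^{−rT}·N(−d₂) − S·N(−d₁) = 63.277647 − 47.304081 = 15.973566

price(TUV put K=37.8) = 3.151800
price(DEF put K=134.23) = 15.973566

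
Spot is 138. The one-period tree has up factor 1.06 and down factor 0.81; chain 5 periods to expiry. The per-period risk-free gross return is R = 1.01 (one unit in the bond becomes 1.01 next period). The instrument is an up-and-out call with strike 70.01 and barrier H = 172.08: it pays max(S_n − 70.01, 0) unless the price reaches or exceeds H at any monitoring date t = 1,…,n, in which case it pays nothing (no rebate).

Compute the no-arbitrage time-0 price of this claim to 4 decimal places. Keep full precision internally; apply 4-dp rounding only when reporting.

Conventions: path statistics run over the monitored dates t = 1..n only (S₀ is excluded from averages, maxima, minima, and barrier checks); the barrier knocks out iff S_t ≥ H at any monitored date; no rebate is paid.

price = 30.1450

No-arbitrage gives p* = (R−d)/(u−d) = 0.8000: enumerate every path, weight its payoff by its p*-probability, and discount by R^5.
Enumerate all 2^5 = 32 price paths (U = up ×1.06, D = down ×0.81); each path with k up-moves has probability p*^k·(1−p*)^(5−k).
DDDDD: M=111.7800, payoff=0.0000, prob=0.000320
UDDDD: M=146.2800, payoff=0.0000, prob=0.001280
DUDDD: M=118.4868, payoff=0.0000, prob=0.001280
UUDDD: M=155.0568, payoff=12.3935, prob=0.005120
DDUDD: M=111.7800, payoff=0.0000, prob=0.001280
UDUDD: M=146.2800, payoff=12.3935, prob=0.005120
DUUDD: M=125.5960, payoff=12.3935, prob=0.005120
UUUDD: M=164.3602, payoff=37.8267, prob=0.020480
DDDUD: M=111.7800, payoff=0.0000, prob=0.001280
UDDUD: M=146.2800, payoff=12.3935, prob=0.005120
DUDUD: M=118.4868, payoff=12.3935, prob=0.005120
UUDUD: M=155.0568, payoff=37.8267, prob=0.020480
DDUUD: M=111.7800, payoff=12.3935, prob=0.005120
UDUUD: M=146.2800, payoff=37.8267, prob=0.020480
DUUUD: M=133.1318, payoff=37.8267, prob=0.020480
UUUUD: M=174.2218, payoff=0.0000, prob=0.081920
DDDDU: M=111.7800, payoff=0.0000, prob=0.001280
UDDDU: M=146.2800, payoff=12.3935, prob=0.005120
DUDDU: M=118.4868, payoff=12.3935, prob=0.005120
UUDDU: M=155.0568, payoff=37.8267, prob=0.020480
DDUDU: M=111.7800, payoff=12.3935, prob=0.005120
UDUDU: M=146.2800, payoff=37.8267, prob=0.020480
DUUDU: M=125.5960, payoff=37.8267, prob=0.020480
UUUDU: M=164.3602, payoff=71.1097, prob=0.081920
DDDUU: M=111.7800, payoff=12.3935, prob=0.005120
UDDUU: M=146.2800, payoff=37.8267, prob=0.020480
DUDUU: M=118.4868, payoff=37.8267, prob=0.020480
UUDUU: M=155.0568, payoff=71.1097, prob=0.081920
DDUUU: M=111.7800, payoff=37.8267, prob=0.020480
UDUUU: M=146.2800, payoff=71.1097, prob=0.081920
DUUUU: M=141.1197, payoff=71.1097, prob=0.081920
UUUUU: M=184.6751, payoff=0.0000, prob=0.327680
Price = Σ prob·payoff / R^5 = 31.682682 / 1.051010 = 30.1450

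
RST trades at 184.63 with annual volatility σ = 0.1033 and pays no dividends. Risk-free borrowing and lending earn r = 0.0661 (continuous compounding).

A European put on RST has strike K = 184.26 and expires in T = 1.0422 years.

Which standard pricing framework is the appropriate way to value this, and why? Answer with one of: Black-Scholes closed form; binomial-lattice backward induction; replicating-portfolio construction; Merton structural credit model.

framework: Black-Scholes closed form

Key observation: the instrument is a plain European put (strike 184.26) on a lognormal asset; the exact continuous-time formula applies directly.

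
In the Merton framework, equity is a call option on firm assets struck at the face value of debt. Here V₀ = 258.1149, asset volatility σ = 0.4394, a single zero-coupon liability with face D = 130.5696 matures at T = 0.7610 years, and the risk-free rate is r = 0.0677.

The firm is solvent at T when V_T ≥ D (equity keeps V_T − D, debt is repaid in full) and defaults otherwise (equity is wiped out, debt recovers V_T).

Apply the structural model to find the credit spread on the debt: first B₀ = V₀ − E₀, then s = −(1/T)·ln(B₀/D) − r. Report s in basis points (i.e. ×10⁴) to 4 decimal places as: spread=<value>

Equity is a call on the firm's assets struck at D = 130.5696:
d₁ = [ln(V₀/D) + (r + σ²/2)T] / (σ√T)
   = [ln(258.1149/130.5696) + (0.0677 + 0.5·0.4394²)·0.7610] / (0.4394·√0.7610)
   = [0.681498 + 0.124984] / 0.383312 = 2.103984
d₂ = d₁ − σ√T = 2.103984 − 0.383312 = 1.720672
N(d₁) = 0.982310,  N(d₂) = 0.957345,  e^(−rT) = 0.949785
E₀ = V₀·N(d₁) − D·e^(−rT)·N(d₂)
   = 258.1149·0.982310 − 130.5696·0.949785·0.957345 = 134.825626
B₀ = V₀ − E₀ = 258.1149 − 134.825626 = 123.289274
spread = −(1/T)·ln(B₀/D) − r = −(1/0.7610)·ln(123.289274/130.5696) − 0.0677 = 0.00769160
in basis points: 0.00769160 × 10⁴ = 76.9160 bp

spread=76.9160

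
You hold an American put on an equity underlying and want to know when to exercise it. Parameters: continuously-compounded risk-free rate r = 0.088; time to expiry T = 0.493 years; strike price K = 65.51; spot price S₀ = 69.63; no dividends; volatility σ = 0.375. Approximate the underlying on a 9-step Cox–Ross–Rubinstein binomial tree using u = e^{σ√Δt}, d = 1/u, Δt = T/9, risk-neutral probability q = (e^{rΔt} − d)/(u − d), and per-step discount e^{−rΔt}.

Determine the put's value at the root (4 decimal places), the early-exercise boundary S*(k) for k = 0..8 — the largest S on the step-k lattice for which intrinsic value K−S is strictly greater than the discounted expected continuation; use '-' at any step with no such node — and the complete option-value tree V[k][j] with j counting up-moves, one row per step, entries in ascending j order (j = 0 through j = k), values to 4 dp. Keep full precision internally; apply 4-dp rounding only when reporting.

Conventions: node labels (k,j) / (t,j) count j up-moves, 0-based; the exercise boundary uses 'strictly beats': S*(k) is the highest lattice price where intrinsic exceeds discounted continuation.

price = 4.2575
boundary = - - - - 49.0150 44.8964 49.0150 53.5113 58.4201
tree:
4.2575
6.2541 2.3456
8.9338 3.6932 1.0502
12.3601 5.6684 1.7967 0.3301
16.4950 8.4343 3.0176 0.6198 0.0499
20.6136 12.0786 4.9507 1.1559 0.1015 0.0000
24.3860 16.4950 7.8749 2.1383 0.2062 0.0000 0.0000
27.8415 20.6136 11.9987 3.9171 0.4190 0.0000 0.0000 0.0000
31.0067 24.3860 16.4950 7.0899 0.8516 0.0000 0.0000 0.0000 0.0000
33.9058 27.8415 20.6136 11.9987 1.7307 0.0000 0.0000 0.0000 0.0000 0.0000

Δt=0.05478  u=1.09173  d=0.91597  q=0.50556  discount=0.99519
step 9 (expiry): payoffs max(K−S,0) = 33.9058 27.8415 20.6136 11.9987 1.7307 0.0000 0.0000 0.0000 0.0000 0.0000
step 8: (k=8,j=0): S=34.5033, K−S=31.0067, hold=30.6916 ⇒ V=31.0067 exercise | (k=8,j=1): S=41.1240, K−S=24.3860, hold=24.0710 ⇒ V=24.3860 exercise | (k=8,j=2): S=49.0150, K−S=16.4950, hold=16.1800 ⇒ V=16.4950 exercise | (k=8,j=3): S=58.4201, K−S=7.0899, hold=6.7748 ⇒ V=7.0899 exercise | (k=8,j=4): S=69.6300, K−S=0.0000, hold=0.8516 ⇒ V=0.8516 continue | (k=8,j=5): S=82.9909, K−S=0.0000, hold=0.0000 ⇒ V=0.0000 continue | (k=8,j=6): S=98.9154, K−S=0.0000, hold=0.0000 ⇒ V=0.0000 continue | (k=8,j=7): S=117.8957, K−S=0.0000, hold=0.0000 ⇒ V=0.0000 continue | (k=8,j=8): S=140.5179, K−S=0.0000, hold=0.0000 ⇒ V=0.0000 continue  boundary S*=58.4201
step 7: (k=7,j=0): S=37.6685, K−S=27.8415, hold=27.5265 ⇒ V=27.8415 exercise | (k=7,j=1): S=44.8964, K−S=20.6136, hold=20.2985 ⇒ V=20.6136 exercise | (k=7,j=2): S=53.5113, K−S=11.9987, hold=11.6837 ⇒ V=11.9987 exercise | (k=7,j=3): S=63.7793, K−S=1.7307, hold=3.9171 ⇒ V=3.9171 continue | (k=7,j=4): S=76.0175, K−S=0.0000, hold=0.4190 ⇒ V=0.4190 continue | (k=7,j=5): S=90.6040, K−S=0.0000, hold=0.0000 ⇒ V=0.0000 continue | (k=7,j=6): S=107.9894, K−S=0.0000, hold=0.0000 ⇒ V=0.0000 continue | (k=7,j=7): S=128.7108, K−S=0.0000, hold=0.0000 ⇒ V=0.0000 continue  boundary S*=53.5113
step 6: (k=6,j=0): S=41.1240, K−S=24.3860, hold=24.0710 ⇒ V=24.3860 exercise | (k=6,j=1): S=49.0150, K−S=16.4950, hold=16.1800 ⇒ V=16.4950 exercise | (k=6,j=2): S=58.4201, K−S=7.0899, hold=7.8749 ⇒ V=7.8749 continue | (k=6,j=3): S=69.6300, K−S=0.0000, hold=2.1383 ⇒ V=2.1383 continue | (k=6,j=4): S=82.9909, K−S=0.0000, hold=0.2062 ⇒ V=0.2062 continue | (k=6,j=5): S=98.9154, K−S=0.0000, hold=0.0000 ⇒ V=0.0000 continue | (k=6,j=6): S=117.8957, K−S=0.0000, hold=0.0000 ⇒ V=0.0000 continue  boundary S*=49.0150
step 5: (k=5,j=0): S=44.8964, K−S=20.6136, hold=20.2985 ⇒ V=20.6136 exercise | (k=5,j=1): S=53.5113, K−S=11.9987, hold=12.0786 ⇒ V=12.0786 continue | (k=5,j=2): S=63.7793, K−S=1.7307, hold=4.9507 ⇒ V=4.9507 continue | (k=5,j=3): S=76.0175, K−S=0.0000, hold=1.1559 ⇒ V=1.1559 continue | (k=5,j=4): S=90.6040, K−S=0.0000, hold=0.1015 ⇒ V=0.1015 continue | (k=5,j=5): S=107.9894, K−S=0.0000, hold=0.0000 ⇒ V=0.0000 continue  boundary S*=44.8964
step 4: (k=4,j=0): S=49.0150, K−S=16.4950, hold=16.2202 ⇒ V=16.4950 exercise | (k=4,j=1): S=58.4201, K−S=7.0899, hold=8.4343 ⇒ V=8.4343 continue | (k=4,j=2): S=69.6300, K−S=0.0000, hold=3.0176 ⇒ V=3.0176 continue | (k=4,j=3): S=82.9909, K−S=0.0000, hold=0.6198 ⇒ V=0.6198 continue | (k=4,j=4): S=98.9154, K−S=0.0000, hold=0.0499 ⇒ V=0.0499 continue  boundary S*=49.0150
step 3: (k=3,j=0): S=53.5113, K−S=11.9987, hold=12.3601 ⇒ V=12.3601 continue | (k=3,j=1): S=63.7793, K−S=1.7307, hold=5.6684 ⇒ V=5.6684 continue | (k=3,j=2): S=76.0175, K−S=0.0000, hold=1.7967 ⇒ V=1.7967 continue | (k=3,j=3): S=90.6040, K−S=0.0000, hold=0.3301 ⇒ V=0.3301 continue  boundary S*=-
step 2: (k=2,j=0): S=58.4201, K−S=7.0899, hold=8.9338 ⇒ V=8.9338 continue | (k=2,j=1): S=69.6300, K−S=0.0000, hold=3.6932 ⇒ V=3.6932 continue | (k=2,j=2): S=82.9909, K−S=0.0000, hold=1.0502 ⇒ V=1.0502 continue  boundary S*=-
step 1: (k=1,j=0): S=63.7793, K−S=1.7307, hold=6.2541 ⇒ V=6.2541 continue | (k=1,j=1): S=76.0175, K−S=0.0000, hold=2.3456 ⇒ V=2.3456 continue  boundary S*=-
step 0: (k=0,j=0): S=69.6300, K−S=0.0000, hold=4.2575 ⇒ V=4.2575 continue  boundary S*=-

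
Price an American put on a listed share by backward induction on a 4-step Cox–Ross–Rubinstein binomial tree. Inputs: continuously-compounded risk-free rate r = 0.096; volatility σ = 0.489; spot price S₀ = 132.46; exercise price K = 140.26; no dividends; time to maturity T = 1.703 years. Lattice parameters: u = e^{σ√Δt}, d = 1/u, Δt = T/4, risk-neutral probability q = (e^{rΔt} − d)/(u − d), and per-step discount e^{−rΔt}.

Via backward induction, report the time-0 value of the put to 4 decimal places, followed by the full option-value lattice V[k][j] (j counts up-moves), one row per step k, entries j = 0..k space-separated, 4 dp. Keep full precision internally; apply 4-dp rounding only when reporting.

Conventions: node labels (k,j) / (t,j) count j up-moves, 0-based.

Δt=0.42575  u=1.37585  d=0.72682  q=0.48518  discount=0.95995
step 4 (expiry): payoffs max(K−S,0) = 103.2939 70.2848 7.8000 0.0000 0.0000
k=3: (k=3,j=0): S=50.8597, K−S=89.4003, hold=83.7832 ⇒ V=89.4003 exercise | (k=3,j=1): S=96.2752, K−S=43.9848, hold=38.3677 ⇒ V=43.9848 exercise | (k=3,j=2): S=182.2448, K−S=0.0000, hold=3.8548 ⇒ V=3.8548 continue | (k=3,j=3): S=344.9816, K−S=0.0000, hold=0.0000 ⇒ V=0.0000 continue
k=2: (k=2,j=0): S=69.9752, K−S=70.2848, hold=64.6677 ⇒ V=70.2848 exercise | (k=2,j=1): S=132.4600, K−S=7.8000, hold=23.5327 ⇒ V=23.5327 continue | (k=2,j=2): S=250.7411, K−S=0.0000, hold=1.9050 ⇒ V=1.9050 continue
k=1: (k=1,j=0): S=96.2752, K−S=43.9848, hold=45.6952 ⇒ V=45.6952 continue | (k=1,j=1): S=182.2448, K−S=0.0000, hold=12.5172 ⇒ V=12.5172 continue
k=0: (k=0,j=0): S=132.4600, K−S=7.8000, hold=28.4125 ⇒ V=28.4125 continue

price = 28.4125
tree:
28.4125
45.6952 12.5172
70.2848 23.5327 1.9050
89.4003 43.9848 3.8548 0.0000
103.2939 70.2848 7.8000 0.0000 0.0000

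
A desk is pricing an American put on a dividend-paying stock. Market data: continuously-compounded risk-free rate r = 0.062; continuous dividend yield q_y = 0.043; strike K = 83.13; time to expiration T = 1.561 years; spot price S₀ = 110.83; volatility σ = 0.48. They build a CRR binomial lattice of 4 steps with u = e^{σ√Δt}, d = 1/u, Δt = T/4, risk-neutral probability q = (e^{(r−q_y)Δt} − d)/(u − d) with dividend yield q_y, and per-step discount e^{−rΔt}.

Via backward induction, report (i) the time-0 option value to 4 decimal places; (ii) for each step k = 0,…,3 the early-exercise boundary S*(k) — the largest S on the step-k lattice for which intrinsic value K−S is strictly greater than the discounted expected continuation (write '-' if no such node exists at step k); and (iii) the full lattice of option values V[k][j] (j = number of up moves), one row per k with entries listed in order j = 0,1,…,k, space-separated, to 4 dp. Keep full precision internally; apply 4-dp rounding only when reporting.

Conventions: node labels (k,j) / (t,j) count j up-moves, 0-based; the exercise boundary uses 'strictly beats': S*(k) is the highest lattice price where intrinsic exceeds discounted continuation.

price = 11.0088
boundary = - - - 45.0796
tree:
11.0088
17.1938 3.6827
26.1065 6.7112 0.0000
38.0504 12.2302 0.0000 0.0000
49.7294 22.2877 0.0000 0.0000 0.0000

Δt=0.39025, u=1.34966, d=0.74092, q=0.43782, disc=e^(-rΔt)=0.97609
k=4 terminal: V=max(K-S,0) → 49.7294 22.2877 0.0000 0.0000 0.0000
k=3: j=0 S=45.0796 intr=38.0504 cont=36.8133 V=38.0504[EX]; j=1 S=82.1167 intr=1.0133 cont=12.2302 V=12.2302[hold]; j=2 S=149.5833 intr=0.0000 cont=0.0000 V=0.0000[hold]; j=3 S=272.4800 intr=0.0000 cont=0.0000 V=0.0000[hold]  S*(3)=45.0796
k=2: j=0 S=60.8423 intr=22.2877 cont=26.1065 V=26.1065[hold]; j=1 S=110.8300 intr=0.0000 cont=6.7112 V=6.7112[hold]; j=2 S=201.8873 intr=0.0000 cont=0.0000 V=0.0000[hold]  S*(2)=-
k=1: j=0 S=82.1167 intr=1.0133 cont=17.1938 V=17.1938[hold]; j=1 S=149.5833 intr=0.0000 cont=3.6827 V=3.6827[hold]  S*(1)=-
k=0: j=0 S=110.8300 intr=0.0000 cont=11.0088 V=11.0088[hold]  S*(0)=-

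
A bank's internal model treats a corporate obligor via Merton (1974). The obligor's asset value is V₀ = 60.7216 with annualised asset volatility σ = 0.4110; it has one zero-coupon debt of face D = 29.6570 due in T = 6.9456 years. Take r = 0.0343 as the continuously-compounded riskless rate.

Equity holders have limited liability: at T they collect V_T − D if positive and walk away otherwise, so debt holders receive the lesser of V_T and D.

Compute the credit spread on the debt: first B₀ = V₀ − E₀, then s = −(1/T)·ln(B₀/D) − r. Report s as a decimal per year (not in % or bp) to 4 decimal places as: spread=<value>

spread=0.0261

Equity is a call on the firm's assets struck at D = 29.6570:
d₁ = [ln(V₀/D) + (r + σ²/2)T] / (σ√T)
   = [ln(60.7216/29.6570) + (0.0343 + 0.5·0.4110²)·6.9456] / (0.4110·√6.9456)
   = [0.716601 + 0.824863] / 1.083170 = 1.423104
d₂ = d₁ − σ√T = 1.423104 − 1.083170 = 0.339934
N(d₁) = 0.922647,  N(d₂) = 0.633047,  e^(−rT) = 0.788018
E₀ = V₀·N(d₁) − D·e^(−rT)·N(d₂)
   = 60.7216·0.922647 − 29.6570·0.788018·0.633047 = 41.230136
B₀ = V₀ − E₀ = 60.7216 − 41.230136 = 19.491464
spread = −(1/T)·ln(B₀/D) − r = −(1/6.9456)·ln(19.491464/29.6570) − 0.0343 = 0.02612985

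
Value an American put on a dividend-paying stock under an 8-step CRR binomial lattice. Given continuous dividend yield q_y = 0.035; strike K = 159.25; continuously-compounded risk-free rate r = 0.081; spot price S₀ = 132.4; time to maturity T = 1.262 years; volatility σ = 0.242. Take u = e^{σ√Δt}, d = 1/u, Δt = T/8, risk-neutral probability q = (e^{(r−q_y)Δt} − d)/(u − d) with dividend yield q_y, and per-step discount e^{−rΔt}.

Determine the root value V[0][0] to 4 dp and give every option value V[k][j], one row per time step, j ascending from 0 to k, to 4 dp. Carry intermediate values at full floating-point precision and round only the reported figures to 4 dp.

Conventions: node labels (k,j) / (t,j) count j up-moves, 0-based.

Δt=0.15775, u=1.10089, d=0.90836, q=0.51382, disc=e^(-rΔt)=0.98730
k=8 terminal: V=max(K-S,0) → 97.8818 84.8746 69.1104 50.0049 26.8500 0.0000 0.0000 0.0000 0.0000
k=7: j=0 S=67.5595 intr=91.6905 cont=90.0406 V=91.6905[EX]; j=1 S=81.8790 intr=77.3710 cont=75.7999 V=77.3710[EX]; j=2 S=99.2336 intr=60.0164 cont=58.5409 V=60.0164[EX]; j=3 S=120.2666 intr=38.9834 cont=37.6237 V=38.9834[EX]; j=4 S=145.7575 intr=13.4925 cont=12.8883 V=13.4925[EX]; j=5 S=176.6514 intr=0.0000 cont=0.0000 V=0.0000[hold]; j=6 S=214.0934 intr=0.0000 cont=0.0000 V=0.0000[hold]; j=7 S=259.4714 intr=0.0000 cont=0.0000 V=0.0000[hold]
k=6: j=0 S=74.3754 intr=84.8746 cont=83.2622 V=84.8746[EX]; j=1 S=90.1396 intr=69.1104 cont=67.5848 V=69.1104[EX]; j=2 S=109.2451 intr=50.0049 cont=48.5845 V=50.0049[EX]; j=3 S=132.4000 intr=26.8500 cont=25.5571 V=26.8500[EX]; j=4 S=160.4627 intr=0.0000 cont=6.4765 V=6.4765[hold]; j=5 S=194.4734 intr=0.0000 cont=0.0000 V=0.0000[hold]; j=6 S=235.6928 intr=0.0000 cont=0.0000 V=0.0000[hold]
k=5: j=0 S=81.8790 intr=77.3710 cont=75.7999 V=77.3710[EX]; j=1 S=99.2336 intr=60.0164 cont=58.5409 V=60.0164[EX]; j=2 S=120.2666 intr=38.9834 cont=37.6237 V=38.9834[EX]; j=3 S=145.7575 intr=13.4925 cont=16.1738 V=16.1738[hold]; j=4 S=176.6514 intr=0.0000 cont=3.1088 V=3.1088[hold]; j=5 S=214.0934 intr=0.0000 cont=0.0000 V=0.0000[hold]
k=4: j=0 S=90.1396 intr=69.1104 cont=67.5848 V=69.1104[EX]; j=1 S=109.2451 intr=50.0049 cont=48.5845 V=50.0049[EX]; j=2 S=132.4000 intr=26.8500 cont=26.9173 V=26.9173[hold]; j=3 S=160.4627 intr=0.0000 cont=9.3407 V=9.3407[hold]; j=4 S=194.4734 intr=0.0000 cont=1.4923 V=1.4923[hold]
k=3: j=0 S=99.2336 intr=60.0164 cont=58.5409 V=60.0164[EX]; j=1 S=120.2666 intr=38.9834 cont=37.6579 V=38.9834[EX]; j=2 S=145.7575 intr=13.4925 cont=17.6590 V=17.6590[hold]; j=3 S=176.6514 intr=0.0000 cont=5.2406 V=5.2406[hold]
k=2: j=0 S=109.2451 intr=50.0049 cont=48.5845 V=50.0049[EX]; j=1 S=132.4000 intr=26.8500 cont=27.6708 V=27.6708[hold]; j=2 S=160.4627 intr=0.0000 cont=11.1351 V=11.1351[hold]
k=1: j=0 S=120.2666 intr=38.9834 cont=38.0401 V=38.9834[EX]; j=1 S=145.7575 intr=13.4925 cont=18.9310 V=18.9310[hold]
k=0: j=0 S=132.4000 intr=26.8500 cont=28.3160 V=28.3160[hold]

price = 28.3160
tree:
28.3160
38.9834 18.9310
50.0049 27.6708 11.1351
60.0164 38.9834 17.6590 5.2406
69.1104 50.0049 26.9173 9.3407 1.4923
77.3710 60.0164 38.9834 16.1738 3.1088 0.0000
84.8746 69.1104 50.0049 26.8500 6.4765 0.0000 0.0000
91.6905 77.3710 60.0164 38.9834 13.4925 0.0000 0.0000 0.0000
97.8818 84.8746 69.1104 50.0049 26.8500 0.0000 0.0000 0.0000 0.0000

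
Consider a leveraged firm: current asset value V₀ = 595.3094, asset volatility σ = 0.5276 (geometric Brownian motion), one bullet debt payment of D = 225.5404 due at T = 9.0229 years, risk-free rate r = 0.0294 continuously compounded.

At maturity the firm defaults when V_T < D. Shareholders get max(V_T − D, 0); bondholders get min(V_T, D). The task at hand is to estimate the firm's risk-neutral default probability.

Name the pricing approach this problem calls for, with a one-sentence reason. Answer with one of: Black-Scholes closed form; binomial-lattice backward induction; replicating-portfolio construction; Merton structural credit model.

framework: Merton structural credit model

Key observation: a levered firm with one bullet debt due at 9.0229 years is the canonical structural-credit setup: equity is a call on the firm's assets struck at the face value.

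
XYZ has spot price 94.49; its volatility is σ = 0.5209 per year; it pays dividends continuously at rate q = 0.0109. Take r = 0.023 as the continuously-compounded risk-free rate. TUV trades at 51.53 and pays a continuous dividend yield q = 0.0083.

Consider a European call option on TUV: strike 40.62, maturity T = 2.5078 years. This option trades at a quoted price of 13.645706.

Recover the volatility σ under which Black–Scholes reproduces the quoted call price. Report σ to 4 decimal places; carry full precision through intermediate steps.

sigma = 0.2025

At σ = 0.2025 the Black–Scholes value reproduces the quote:
σ√T = 0.2025·√2.5078 = 0.320680
d₁ = (ln(S/K) + (r−q+σ²/2)T) / (σ√T) = (ln(51.53/40.62) + (0.023−0.0083+0.2025²/2)·2.5078) / 0.320680 = (0.237904 + 0.088282) / 0.320680 = 1.017171
d₂ = d₁ − σ√T = 1.017171 − 0.320680 = 0.696491
e^{−rT} = 0.943953
e^{−qT} = 0.979400
N(d₁) = 0.845464,  N(d₂) = 0.756939
V = S·e^{−qT}·N(d₁) − K·e^{−rT}·N(d₂) = 42.669296 − 29.023590 = 13.645706 (equal to the quote); since ∂V/∂σ > 0 for all σ, the implied volatility is unique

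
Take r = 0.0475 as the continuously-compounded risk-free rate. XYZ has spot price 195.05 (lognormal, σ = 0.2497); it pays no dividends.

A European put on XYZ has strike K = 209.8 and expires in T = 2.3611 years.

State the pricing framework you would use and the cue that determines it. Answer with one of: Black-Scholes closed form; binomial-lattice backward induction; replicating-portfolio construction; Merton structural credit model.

framework: Black-Scholes closed form

Key observation: with XYZ following a GBM at constant σ and r, the European put struck at 209.8 prices in closed form — nothing here needs a stepwise model or a balance sheet.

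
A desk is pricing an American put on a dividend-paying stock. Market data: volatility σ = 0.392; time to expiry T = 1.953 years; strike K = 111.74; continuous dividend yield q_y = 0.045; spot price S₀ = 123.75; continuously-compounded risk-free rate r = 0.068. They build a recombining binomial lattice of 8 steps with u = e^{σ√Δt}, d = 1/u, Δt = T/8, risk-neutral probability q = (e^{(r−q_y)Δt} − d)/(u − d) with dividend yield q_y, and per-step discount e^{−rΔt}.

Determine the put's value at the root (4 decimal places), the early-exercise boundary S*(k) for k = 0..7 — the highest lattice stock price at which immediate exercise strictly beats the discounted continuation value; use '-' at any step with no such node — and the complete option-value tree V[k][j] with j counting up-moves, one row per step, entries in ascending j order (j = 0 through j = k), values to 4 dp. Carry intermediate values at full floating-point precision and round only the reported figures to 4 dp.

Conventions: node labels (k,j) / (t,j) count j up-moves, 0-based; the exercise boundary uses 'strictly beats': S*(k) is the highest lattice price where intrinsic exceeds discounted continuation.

price = 16.8505
boundary = - - - - 57.0273 69.2147 57.0273 69.2147
tree:
16.8505
23.7108 9.5997
32.4218 14.5871 4.2333
42.9014 21.5857 7.0966 1.1065
54.7127 30.9165 11.6760 2.1075 0.0000
64.7541 42.5253 18.7332 4.0139 0.0000 0.0000
73.0275 54.7127 29.0035 7.6450 0.0000 0.0000 0.0000
79.8440 64.7541 42.5253 14.5610 0.0000 0.0000 0.0000 0.0000
85.4603 73.0275 54.7127 27.7333 0.0000 0.0000 0.0000 0.0000 0.0000

Δt=0.24413  u=1.21371  d=0.82392  q=0.46618  discount=0.98354
step 8 (expiry): payoffs max(K−S,0) = 85.4603 73.0275 54.7127 27.7333 0.0000 0.0000 0.0000 0.0000 0.0000
step 7: (k=7,j=0): S=31.8960, K−S=79.8440, hold=78.3529 ⇒ V=79.8440 exercise | (k=7,j=1): S=46.9859, K−S=64.7541, hold=63.4278 ⇒ V=64.7541 exercise | (k=7,j=2): S=69.2147, K−S=42.5253, hold=41.4419 ⇒ V=42.5253 exercise | (k=7,j=3): S=101.9600, K−S=9.7800, hold=14.5610 ⇒ V=14.5610 continue | (k=7,j=4): S=150.1968, K−S=0.0000, hold=0.0000 ⇒ V=0.0000 continue | (k=7,j=5): S=221.2544, K−S=0.0000, hold=0.0000 ⇒ V=0.0000 continue | (k=7,j=6): S=325.9291, K−S=0.0000, hold=0.0000 ⇒ V=0.0000 continue | (k=7,j=7): S=480.1250, K−S=0.0000, hold=0.0000 ⇒ V=0.0000 continue  boundary S*=69.2147
step 6: (k=6,j=0): S=38.7125, K−S=73.0275, hold=71.6108 ⇒ V=73.0275 exercise | (k=6,j=1): S=57.0273, K−S=54.7127, hold=53.4961 ⇒ V=54.7127 exercise | (k=6,j=2): S=84.0067, K−S=27.7333, hold=29.0035 ⇒ V=29.0035 continue | (k=6,j=3): S=123.7500, K−S=0.0000, hold=7.6450 ⇒ V=7.6450 continue | (k=6,j=4): S=182.2957, K−S=0.0000, hold=0.0000 ⇒ V=0.0000 continue | (k=6,j=5): S=268.5391, K−S=0.0000, hold=0.0000 ⇒ V=0.0000 continue | (k=6,j=6): S=395.5840, K−S=0.0000, hold=0.0000 ⇒ V=0.0000 continue  boundary S*=57.0273
step 5: (k=5,j=0): S=46.9859, K−S=64.7541, hold=63.4278 ⇒ V=64.7541 exercise | (k=5,j=1): S=69.2147, K−S=42.5253, hold=42.0243 ⇒ V=42.5253 exercise | (k=5,j=2): S=101.9600, K−S=9.7800, hold=18.7332 ⇒ V=18.7332 continue | (k=5,j=3): S=150.1968, K−S=0.0000, hold=4.0139 ⇒ V=4.0139 continue | (k=5,j=4): S=221.2544, K−S=0.0000, hold=0.0000 ⇒ V=0.0000 continue | (k=5,j=5): S=325.9291, K−S=0.0000, hold=0.0000 ⇒ V=0.0000 continue  boundary S*=69.2147
step 4: (k=4,j=0): S=57.0273, K−S=54.7127, hold=53.4961 ⇒ V=54.7127 exercise | (k=4,j=1): S=84.0067, K−S=27.7333, hold=30.9165 ⇒ V=30.9165 continue | (k=4,j=2): S=123.7500, K−S=0.0000, hold=11.6760 ⇒ V=11.6760 continue | (k=4,j=3): S=182.2957, K−S=0.0000, hold=2.1075 ⇒ V=2.1075 continue | (k=4,j=4): S=268.5391, K−S=0.0000, hold=0.0000 ⇒ V=0.0000 continue  boundary S*=57.0273
step 3: (k=3,j=0): S=69.2147, K−S=42.5253, hold=42.9014 ⇒ V=42.9014 continue | (k=3,j=1): S=101.9600, K−S=9.7800, hold=21.5857 ⇒ V=21.5857 continue | (k=3,j=2): S=150.1968, K−S=0.0000, hold=7.0966 ⇒ V=7.0966 continue | (k=3,j=3): S=221.2544, K−S=0.0000, hold=1.1065 ⇒ V=1.1065 continue  boundary S*=-
step 2: (k=2,j=0): S=84.0067, K−S=27.7333, hold=32.4218 ⇒ V=32.4218 continue | (k=2,j=1): S=123.7500, K−S=0.0000, hold=14.5871 ⇒ V=14.5871 continue | (k=2,j=2): S=182.2957, K−S=0.0000, hold=4.2333 ⇒ V=4.2333 continue  boundary S*=-
step 1: (k=1,j=0): S=101.9600, K−S=9.7800, hold=23.7108 ⇒ V=23.7108 continue | (k=1,j=1): S=150.1968, K−S=0.0000, hold=9.5997 ⇒ V=9.5997 continue  boundary S*=-
step 0: (k=0,j=0): S=123.7500, K−S=0.0000, hold=16.8505 ⇒ V=16.8505 continue  boundary S*=-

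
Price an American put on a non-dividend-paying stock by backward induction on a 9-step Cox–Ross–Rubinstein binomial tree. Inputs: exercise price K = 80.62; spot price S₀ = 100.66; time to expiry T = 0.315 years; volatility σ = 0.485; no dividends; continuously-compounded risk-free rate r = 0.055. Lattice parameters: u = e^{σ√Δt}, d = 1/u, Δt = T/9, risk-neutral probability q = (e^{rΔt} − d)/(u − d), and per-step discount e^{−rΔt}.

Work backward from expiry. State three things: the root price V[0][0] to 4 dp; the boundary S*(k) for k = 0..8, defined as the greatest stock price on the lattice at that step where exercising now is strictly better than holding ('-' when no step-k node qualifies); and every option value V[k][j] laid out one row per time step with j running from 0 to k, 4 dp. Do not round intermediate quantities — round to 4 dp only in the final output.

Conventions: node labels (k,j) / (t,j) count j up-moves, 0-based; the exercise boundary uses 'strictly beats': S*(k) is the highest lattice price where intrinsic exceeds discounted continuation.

price = 2.6598
boundary = - - - - - - 58.4013 63.9481 70.0219
tree:
2.6598
4.0614 1.1994
6.0687 1.9709 0.3944
8.8396 3.1848 0.7047 0.0703
12.4911 5.0425 1.2477 0.1376 0.0000
17.0227 7.7846 2.1847 0.2693 0.0000 0.0000
22.2187 11.6369 3.7725 0.5270 0.0000 0.0000 0.0000
27.2845 16.6719 6.3990 1.0311 0.0000 0.0000 0.0000 0.0000
31.9108 22.2187 10.5981 2.0175 0.0000 0.0000 0.0000 0.0000 0.0000
36.1359 27.2845 16.6719 3.9475 0.0000 0.0000 0.0000 0.0000 0.0000 0.0000

params: Δt=0.03500 u=1.09498 d=0.91326 q=0.48794 e^(-rΔt)=0.99808
t_9 payoffs: 36.1359 27.2845 16.6719 3.9475 0.0000 0.0000 0.0000 0.0000 0.0000 0.0000
t_8: node(8,0) S=48.7092 payoff=31.9108 vs cont=31.7558 → 31.9108 [stop]  node(8,1) S=58.4013 payoff=22.2187 vs cont=22.0637 → 22.2187 [stop]  node(8,2) S=70.0219 payoff=10.5981 vs cont=10.4431 → 10.5981 [stop]  node(8,3) S=83.9548 payoff=0.0000 vs cont=2.0175 → 2.0175 [wait]  node(8,4) S=100.6600 payoff=0.0000 vs cont=0.0000 → 0.0000 [wait]  node(8,5) S=120.6892 payoff=0.0000 vs cont=0.0000 → 0.0000 [wait]  node(8,6) S=144.7039 payoff=0.0000 vs cont=0.0000 → 0.0000 [wait]  node(8,7) S=173.4969 payoff=0.0000 vs cont=0.0000 → 0.0000 [wait]  node(8,8) S=208.0191 payoff=0.0000 vs cont=0.0000 → 0.0000 [wait]  ⇒ S*(8)=70.0219
t_7: node(7,0) S=53.3355 payoff=27.2845 vs cont=27.1295 → 27.2845 [stop]  node(7,1) S=63.9481 payoff=16.6719 vs cont=16.5168 → 16.6719 [stop]  node(7,2) S=76.6725 payoff=3.9475 vs cont=6.3990 → 6.3990 [wait]  node(7,3) S=91.9287 payoff=0.0000 vs cont=1.0311 → 1.0311 [wait]  node(7,4) S=110.2206 payoff=0.0000 vs cont=0.0000 → 0.0000 [wait]  node(7,5) S=132.1522 payoff=0.0000 vs cont=0.0000 → 0.0000 [wait]  node(7,6) S=158.4477 payoff=0.0000 vs cont=0.0000 → 0.0000 [wait]  node(7,7) S=189.9754 payoff=0.0000 vs cont=0.0000 → 0.0000 [wait]  ⇒ S*(7)=63.9481
t_6: node(6,0) S=58.4013 payoff=22.2187 vs cont=22.0637 → 22.2187 [stop]  node(6,1) S=70.0219 payoff=10.5981 vs cont=11.6369 → 11.6369 [wait]  node(6,2) S=83.9548 payoff=0.0000 vs cont=3.7725 → 3.7725 [wait]  node(6,3) S=100.6600 payoff=0.0000 vs cont=0.5270 → 0.5270 [wait]  node(6,4) S=120.6892 payoff=0.0000 vs cont=0.0000 → 0.0000 [wait]  node(6,5) S=144.7039 payoff=0.0000 vs cont=0.0000 → 0.0000 [wait]  node(6,6) S=173.4969 payoff=0.0000 vs cont=0.0000 → 0.0000 [wait]  ⇒ S*(6)=58.4013
t_5: node(5,0) S=63.9481 payoff=16.6719 vs cont=17.0227 → 17.0227 [wait]  node(5,1) S=76.6725 payoff=3.9475 vs cont=7.7846 → 7.7846 [wait]  node(5,2) S=91.9287 payoff=0.0000 vs cont=2.1847 → 2.1847 [wait]  node(5,3) S=110.2206 payoff=0.0000 vs cont=0.2693 → 0.2693 [wait]  node(5,4) S=132.1522 payoff=0.0000 vs cont=0.0000 → 0.0000 [wait]  node(5,5) S=158.4477 payoff=0.0000 vs cont=0.0000 → 0.0000 [wait]  ⇒ S*(5)=-
t_4: node(4,0) S=70.0219 payoff=10.5981 vs cont=12.4911 → 12.4911 [wait]  node(4,1) S=83.9548 payoff=0.0000 vs cont=5.0425 → 5.0425 [wait]  node(4,2) S=100.6600 payoff=0.0000 vs cont=1.2477 → 1.2477 [wait]  node(4,3) S=120.6892 payoff=0.0000 vs cont=0.1376 → 0.1376 [wait]  node(4,4) S=144.7039 payoff=0.0000 vs cont=0.0000 → 0.0000 [wait]  ⇒ S*(4)=-
t_3: node(3,0) S=76.6725 payoff=3.9475 vs cont=8.8396 → 8.8396 [wait]  node(3,1) S=91.9287 payoff=0.0000 vs cont=3.1848 → 3.1848 [wait]  node(3,2) S=110.2206 payoff=0.0000 vs cont=0.7047 → 0.7047 [wait]  node(3,3) S=132.1522 payoff=0.0000 vs cont=0.0703 → 0.0703 [wait]  ⇒ S*(3)=-
t_2: node(2,0) S=83.9548 payoff=0.0000 vs cont=6.0687 → 6.0687 [wait]  node(2,1) S=100.6600 payoff=0.0000 vs cont=1.9709 → 1.9709 [wait]  node(2,2) S=120.6892 payoff=0.0000 vs cont=0.3944 → 0.3944 [wait]  ⇒ S*(2)=-
t_1: node(1,0) S=91.9287 payoff=0.0000 vs cont=4.0614 → 4.0614 [wait]  node(1,1) S=110.2206 payoff=0.0000 vs cont=1.1994 → 1.1994 [wait]  ⇒ S*(1)=-
t_0: node(0,0) S=100.6600 payoff=0.0000 vs cont=2.6598 → 2.6598 [wait]  ⇒ S*(0)=-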